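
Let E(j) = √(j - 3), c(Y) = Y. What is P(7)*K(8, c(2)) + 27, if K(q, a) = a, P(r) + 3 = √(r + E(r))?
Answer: 27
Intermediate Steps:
E(j) = √(-3 + j)
P(r) = -3 + √(r + √(-3 + r))
P(7)*K(8, c(2)) + 27 = (-3 + √(7 + √(-3 + 7)))*2 + 27 = (-3 + √(7 + √4))*2 + 27 = (-3 + √(7 + 2))*2 + 27 = (-3 + √9)*2 + 27 = (-3 + 3)*2 + 27 = 0*2 + 27 = 0 + 27 = 27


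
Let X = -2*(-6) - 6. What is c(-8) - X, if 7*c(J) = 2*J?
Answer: -58/7 ≈ -8.2857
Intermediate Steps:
c(J) = 2*J/7 (c(J) = (2*J)/7 = 2*J/7)
X = 6 (X = 12 - 6 = 6)
c(-8) - X = (2/7)*(-8) - 1*6 = -16/7 - 6 = -58/7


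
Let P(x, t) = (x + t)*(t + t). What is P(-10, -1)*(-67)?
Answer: -1474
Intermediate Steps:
P(x, t) = 2*t*(t + x) (P(x, t) = (t + x)*(2*t) = 2*t*(t + x))
P(-10, -1)*(-67) = (2*(-1)*(-1 - 10))*(-67) = (2*(-1)*(-11))*(-67) = 22*(-67) = -1474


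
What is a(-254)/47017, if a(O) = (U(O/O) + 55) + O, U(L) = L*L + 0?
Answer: -198/47017 ≈ -0.0042112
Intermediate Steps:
U(L) = L² (U(L) = L² + 0 = L²)
a(O) = 56 + O (a(O) = ((O/O)² + 55) + O = (1² + 55) + O = (1 + 55) + O = 56 + O)
a(-254)/47017 = (56 - 254)/47017 = -198*1/47017 = -198/47017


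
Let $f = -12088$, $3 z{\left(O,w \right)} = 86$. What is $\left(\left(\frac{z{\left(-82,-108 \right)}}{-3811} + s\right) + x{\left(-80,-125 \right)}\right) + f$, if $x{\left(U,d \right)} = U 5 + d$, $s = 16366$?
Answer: $\frac{42907963}{11433} \approx 3753.0$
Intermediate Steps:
$z{\left(O,w \right)} = \frac{86}{3}$ ($z{\left(O,w \right)} = \frac{1}{3} \cdot 86 = \frac{86}{3}$)
$x{\left(U,d \right)} = d + 5 U$ ($x{\left(U,d \right)} = 5 U + d = d + 5 U$)
$\left(\left(\frac{z{\left(-82,-108 \right)}}{-3811} + s\right) + x{\left(-80,-125 \right)}\right) + f = \left(\left(\frac{86}{3 \left(-3811\right)} + 16366\right) + \left(-125 + 5 \left(-80\right)\right)\right) - 12088 = \left(\left(\frac{86}{3} \left(- \frac{1}{3811}\right) + 16366\right) - 525\right) - 12088 = \left(\left(- \frac{86}{11433} + 16366\right) - 525\right) - 12088 = \left(\frac{187112392}{11433} - 525\right) - 12088 = \frac{181110067}{11433} - 12088 = \frac{42907963}{11433}$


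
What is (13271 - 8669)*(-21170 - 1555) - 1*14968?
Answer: -104595418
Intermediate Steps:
(13271 - 8669)*(-21170 - 1555) - 1*14968 = 4602*(-22725) - 14968 = -104580450 - 14968 = -104595418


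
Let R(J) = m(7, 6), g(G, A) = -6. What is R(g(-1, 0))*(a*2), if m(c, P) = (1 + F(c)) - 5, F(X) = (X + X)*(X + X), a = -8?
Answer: -3072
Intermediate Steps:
F(X) = 4*X**2 (F(X) = (2*X)*(2*X) = 4*X**2)
m(c, P) = -4 + 4*c**2 (m(c, P) = (1 + 4*c**2) - 5 = -4 + 4*c**2)
R(J) = 192 (R(J) = -4 + 4*7**2 = -4 + 4*49 = -4 + 196 = 192)
R(g(-1, 0))*(a*2) = 192*(-8*2) = 192*(-16) = -3072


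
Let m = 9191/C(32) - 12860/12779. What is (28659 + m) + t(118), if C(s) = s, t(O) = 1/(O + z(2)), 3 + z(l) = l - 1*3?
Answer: 674681150261/23308896 ≈ 28945.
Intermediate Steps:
z(l) = -6 + l (z(l) = -3 + (l - 1*3) = -3 + (l - 3) = -3 + (-3 + l) = -6 + l)
t(O) = 1/(-4 + O) (t(O) = 1/(O + (-6 + 2)) = 1/(O - 4) = 1/(-4 + O))
m = 117040269/408928 (m = 9191/32 - 12860/12779 = 117040269/408928 ≈ 286.21)
(28659 + m) + t(118) = (28659 + 117040269/408928) + 1/(-4 + 118) = 11836507821/408928 + 1/114 = 674681150261/23308896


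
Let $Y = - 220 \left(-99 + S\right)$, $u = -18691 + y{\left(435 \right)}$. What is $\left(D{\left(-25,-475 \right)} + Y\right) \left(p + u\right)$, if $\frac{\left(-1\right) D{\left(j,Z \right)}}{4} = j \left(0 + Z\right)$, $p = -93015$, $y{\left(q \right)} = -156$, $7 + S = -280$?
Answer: $-4185876040$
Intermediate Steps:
$S = -287$ ($S = -7 - 280 = -287$)
$D{\left(j,Z \right)} = - 4 Z j$ ($D{\left(j,Z \right)} = - 4 j \left(0 + Z\right) = - 4 j Z = - 4 Z j$)
$u = -18847$ ($u = -18691 - 156 = -18847$)
$Y = 84920$ ($Y = - 220 \left(-99 - 287\right) = \left(-220\right) \left(-386\right) = 84920$)
$\left(D{\left(-25,-475 \right)} + Y\right) \left(p + u\right) = \left(\left(-4\right) \left(-475\right) \left(-25\right) + 84920\right) \left(-93015 - 18847\right) = \left(-47500 + 84920\right) \left(-111862\right) = 37420 \left(-111862\right) = -4185876040$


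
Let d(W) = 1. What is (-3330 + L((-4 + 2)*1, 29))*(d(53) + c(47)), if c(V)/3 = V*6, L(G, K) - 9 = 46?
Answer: -2773925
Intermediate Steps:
L(G, K) = 55 (L(G, K) = 9 + 46 = 55)
c(V) = 18*V (c(V) = 3*(V*6) = 3*(6*V) = 18*V)
(-3330 + L((-4 + 2)*1, 29))*(d(53) + c(47)) = (-3330 + 55)*(1 + 18*47) = -3275*(1 + 846) = -3275*847 = -2773925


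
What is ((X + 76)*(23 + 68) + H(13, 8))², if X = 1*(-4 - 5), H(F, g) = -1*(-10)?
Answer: 37295449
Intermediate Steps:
H(F, g) = 10
X = -9 (X = 1*(-9) = -9)
((X + 76)*(23 + 68) + H(13, 8))² = ((-9 + 76)*(23 + 68) + 10)² = (67*91 + 10)² = (6097 + 10)² = 6107² = 37295449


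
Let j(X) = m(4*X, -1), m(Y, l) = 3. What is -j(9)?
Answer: -3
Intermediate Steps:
j(X) = 3
-j(9) = -1*3 = -3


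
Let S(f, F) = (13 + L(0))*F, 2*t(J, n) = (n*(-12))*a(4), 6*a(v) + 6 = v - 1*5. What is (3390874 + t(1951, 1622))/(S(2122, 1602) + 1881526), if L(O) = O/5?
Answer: 850557/475588 ≈ 1.7884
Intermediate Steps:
a(v) = -11/6 + v/6 (a(v) = -1 + (v - 1*5)/6 = -1 + (v - 5)/6 = -1 + (-5 + v)/6 = -1 + (-⅚ + v/6) = -11/6 + v/6)
L(O) = O/5 (L(O) = O*(⅕) = O/5)
t(J, n) = 7*n (t(J, n) = ((n*(-12))*(-11/6 + (⅙)*4))/2 = ((-12*n)*(-11/6 + ⅔))/2 = (-12*n*(-7/6))/2 = (14*n)/2 = 7*n)
S(f, F) = 13*F (S(f, F) = (13 + (⅕)*0)*F = (13 + 0)*F = 13*F)
(3390874 + t(1951, 1622))/(S(2122, 1602) + 1881526) = (3390874 + 7*1622)/(13*1602 + 1881526) = (3390874 + 11354)/(20826 + 1881526) = 3402228/1902352 = 3402228*(1/1902352) = 850557/475588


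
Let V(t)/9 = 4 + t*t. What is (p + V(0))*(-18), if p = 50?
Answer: -1548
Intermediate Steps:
V(t) = 36 + 9*t**2 (V(t) = 9*(4 + t*t) = 9*(4 + t**2) = 36 + 9*t**2)
(p + V(0))*(-18) = (50 + (36 + 9*0**2))*(-18) = (50 + (36 + 9*0))*(-18) = (50 + (36 + 0))*(-18) = (50 + 36)*(-18) = 86*(-18) = -1548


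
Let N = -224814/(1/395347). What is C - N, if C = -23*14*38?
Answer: 88879528222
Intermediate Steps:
N = -88879540458 (N = -224814/1/395347 = -224814*395347 = -88879540458)
C = -12236 (C = -322*38 = -12236)
C - N = -12236 - 1*(-88879540458) = -12236 + 88879540458 = 88879528222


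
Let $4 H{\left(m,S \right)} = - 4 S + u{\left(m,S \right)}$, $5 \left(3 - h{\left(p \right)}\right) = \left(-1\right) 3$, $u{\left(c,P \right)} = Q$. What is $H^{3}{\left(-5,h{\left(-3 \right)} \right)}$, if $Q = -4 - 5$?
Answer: $- \frac{1601613}{8000} \approx -200.2$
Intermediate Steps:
$Q = -9$
$u{\left(c,P \right)} = -9$
$h{\left(p \right)} = \frac{18}{5}$ ($h{\left(p \right)} = 3 - \frac{\left(-1\right) 3}{5} = 3 - - \frac{3}{5} = 3 + \frac{3}{5} = \frac{18}{5}$)
$H{\left(m,S \right)} = - \frac{9}{4} - S$ ($H{\left(m,S \right)} = \frac{- 4 S - 9}{4} = \frac{-9 - 4 S}{4} = - \frac{9}{4} - S$)
$H^{3}{\left(-5,h{\left(-3 \right)} \right)} = \left(- \frac{9}{4} - \frac{18}{5}\right)^{3} = \left(- \frac{117}{20}\right)^{3} = - \frac{1601613}{8000}$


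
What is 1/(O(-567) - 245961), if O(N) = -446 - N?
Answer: -1/245840 ≈ -4.0677e-6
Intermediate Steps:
1/(O(-567) - 245961) = 1/((-446 - 1*(-567)) - 245961) = 1/((-446 + 567) - 245961) = 1/(121 - 245961) = 1/(-245840) = -1/245840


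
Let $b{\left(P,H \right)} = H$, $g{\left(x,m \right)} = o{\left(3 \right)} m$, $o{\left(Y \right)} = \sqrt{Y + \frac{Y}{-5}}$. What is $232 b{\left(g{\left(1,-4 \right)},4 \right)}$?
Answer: $928$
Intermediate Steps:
$o{\left(Y \right)} = \frac{2 \sqrt{5} \sqrt{Y}}{5}$ ($o{\left(Y \right)} = \sqrt{Y + Y \left(- \frac{1}{5}\right)} = \sqrt{Y - \frac{Y}{5}} = \sqrt{\frac{4 Y}{5}} = \frac{2 \sqrt{5} \sqrt{Y}}{5}$)
$g{\left(x,m \right)} = \frac{2 m \sqrt{15}}{5}$ ($g{\left(x,m \right)} = \frac{2 \sqrt{5} \sqrt{3}}{5} m = \frac{2 \sqrt{15}}{5} m = \frac{2 m \sqrt{15}}{5}$)
$232 b{\left(g{\left(1,-4 \right)},4 \right)} = 232 \cdot 4 = 928$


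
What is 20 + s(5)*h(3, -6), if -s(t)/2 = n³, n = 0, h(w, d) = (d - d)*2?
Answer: 20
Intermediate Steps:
h(w, d) = 0 (h(w, d) = 0*2 = 0)
s(t) = 0 (s(t) = -2*0³ = -2*0 = 0)
20 + s(5)*h(3, -6) = 20 + 0*0 = 20 + 0 = 20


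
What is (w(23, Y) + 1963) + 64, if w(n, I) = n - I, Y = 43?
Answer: 2007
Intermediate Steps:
(w(23, Y) + 1963) + 64 = ((23 - 1*43) + 1963) + 64 = ((23 - 43) + 1963) + 64 = (-20 + 1963) + 64 = 1943 + 64 = 2007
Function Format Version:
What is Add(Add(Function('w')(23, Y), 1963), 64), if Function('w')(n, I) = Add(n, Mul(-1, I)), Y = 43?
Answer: 2007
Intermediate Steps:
Add(Add(Function('w')(23, Y), 1963), 64) = Add(Add(Add(23, Mul(-1, 43)), 1963), 64) = Add(Add(Add(23, -43), 1963), 64) = Add(Add(-20, 1963), 64) = Add(1943, 64) = 2007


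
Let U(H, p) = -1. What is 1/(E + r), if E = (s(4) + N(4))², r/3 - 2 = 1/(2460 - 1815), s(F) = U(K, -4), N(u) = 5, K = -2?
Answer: 215/4731 ≈ 0.045445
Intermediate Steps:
s(F) = -1
r = 1291/215 (r = 6 + 3/(2460 - 1815) = 6 + 3/645 = 6 + 3*(1/645) = 6 + 1/215 = 1291/215 ≈ 6.0047)
E = 16 (E = (-1 + 5)² = 4² = 16)
1/(E + r) = 1/(16 + 1291/215) = 1/(4731/215) = 215/4731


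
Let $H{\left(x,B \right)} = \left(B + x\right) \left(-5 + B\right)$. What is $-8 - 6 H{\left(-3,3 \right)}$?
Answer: $-8$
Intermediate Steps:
$H{\left(x,B \right)} = \left(-5 + B\right) \left(B + x\right)$
$-8 - 6 H{\left(-3,3 \right)} = -8 - 6 \left(3^{2} - 15 - -15 + 3 \left(-3\right)\right) = -8 - 6 \left(9 - 15 + 15 - 9\right) = -8 - 0 = -8 + 0 = -8$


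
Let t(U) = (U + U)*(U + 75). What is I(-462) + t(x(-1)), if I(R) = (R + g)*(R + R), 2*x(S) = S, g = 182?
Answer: 517291/2 ≈ 2.5865e+5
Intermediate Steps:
x(S) = S/2
t(U) = 2*U*(75 + U) (t(U) = (2*U)*(75 + U) = 2*U*(75 + U))
I(R) = 2*R*(182 + R) (I(R) = (R + 182)*(R + R) = (182 + R)*(2*R) = 2*R*(182 + R))
I(-462) + t(x(-1)) = 2*(-462)*(182 - 462) + 2*((½)*(-1))*(75 + (½)*(-1)) = 2*(-462)*(-280) + 2*(-½)*(75 - ½) = 258720 + 2*(-½)*(149/2) = 258720 - 149/2 = 517291/2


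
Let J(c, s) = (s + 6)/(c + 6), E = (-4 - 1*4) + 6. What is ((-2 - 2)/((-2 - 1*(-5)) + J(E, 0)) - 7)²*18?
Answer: 10082/9 ≈ 1120.2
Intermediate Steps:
E = -2 (E = (-4 - 4) + 6 = -8 + 6 = -2)
J(c, s) = (6 + s)/(6 + c)
((-2 - 2)/((-2 - 1*(-5)) + J(E, 0)) - 7)²*18 = ((-2 - 2)/((-2 - 1*(-5)) + (6 + 0)/(6 - 2)) - 7)²*18 = (-4/((-2 + 5) + 6/4) - 7)²*18 = (-4/(3 + (¼)*6) - 7)²*18 = (-4/(3 + 3/2) - 7)²*18 = (-4/9/2 - 7)²*18 = (-4*2/9 - 7)²*18 = (-8/9 - 7)²*18 = (-71/9)²*18 = (5041/81)*18 = 10082/9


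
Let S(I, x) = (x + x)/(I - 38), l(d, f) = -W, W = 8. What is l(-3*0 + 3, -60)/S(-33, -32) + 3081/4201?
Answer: -273623/33608 ≈ -8.1416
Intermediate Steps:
l(d, f) = -8 (l(d, f) = -1*8 = -8)
S(I, x) = 2*x/(-38 + I) (S(I, x) = (2*x)/(-38 + I) = 2*x/(-38 + I))
l(-3*0 + 3, -60)/S(-33, -32) + 3081/4201 = -8/(2*(-32)/(-38 - 33)) + 3081/4201 = -8/(2*(-32)/(-71)) + 3081*(1/4201) = -8/(2*(-32)*(-1/71)) + 3081/4201 = -8/64/71 + 3081/4201 = -8*71/64 + 3081/4201 = -71/8 + 3081/4201 = -273623/33608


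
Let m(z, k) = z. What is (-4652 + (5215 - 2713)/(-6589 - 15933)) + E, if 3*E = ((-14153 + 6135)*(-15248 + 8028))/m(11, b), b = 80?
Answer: 650170054601/371613 ≈ 1.7496e+6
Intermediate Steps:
E = 57889960/33 (E = (((-14153 + 6135)*(-15248 + 8028))/11)/3 = (-8018*(-7220)*(1/11))/3 = (57889960*(1/11))/3 = (⅓)*(57889960/11) = 57889960/33 ≈ 1.7542e+6)
(-4652 + (5215 - 2713)/(-6589 - 15933)) + E = (-4652 + (5215 - 2713)/(-6589 - 15933)) + 57889960/33 = (-4652 + 2502/(-22522)) + 57889960/33 = (-4652 + 2502*(-1/22522)) + 57889960/33 = (-4652 - 1251/11261) + 57889960/33 = -52387423/11261 + 57889960/33 = 650170054601/371613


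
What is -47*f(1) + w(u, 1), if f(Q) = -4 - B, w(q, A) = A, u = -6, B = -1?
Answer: 142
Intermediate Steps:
f(Q) = -3 (f(Q) = -4 - 1*(-1) = -4 + 1 = -3)
-47*f(1) + w(u, 1) = -47*(-3) + 1 = 141 + 1 = 142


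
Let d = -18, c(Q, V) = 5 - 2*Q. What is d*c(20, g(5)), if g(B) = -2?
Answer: 630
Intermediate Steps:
d*c(20, g(5)) = -18*(5 - 2*20) = -18*(5 - 40) = -18*(-35) = 630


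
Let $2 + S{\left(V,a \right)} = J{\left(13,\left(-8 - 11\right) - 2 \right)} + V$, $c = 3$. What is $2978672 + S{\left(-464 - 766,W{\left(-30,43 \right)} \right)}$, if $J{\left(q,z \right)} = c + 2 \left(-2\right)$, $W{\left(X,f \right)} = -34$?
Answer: $2977439$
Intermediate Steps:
$J{\left(q,z \right)} = -1$ ($J{\left(q,z \right)} = 3 + 2 \left(-2\right) = 3 - 4 = -1$)
$S{\left(V,a \right)} = -3 + V$ ($S{\left(V,a \right)} = -2 + \left(-1 + V\right) = -3 + V$)
$2978672 + S{\left(-464 - 766,W{\left(-30,43 \right)} \right)} = 2978672 - 1233 = 2977439$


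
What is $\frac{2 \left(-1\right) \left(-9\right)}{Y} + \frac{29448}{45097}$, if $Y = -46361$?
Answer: $\frac{1364426982}{2090742017} \approx 0.6526$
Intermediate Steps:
$\frac{2 \left(-1\right) \left(-9\right)}{Y} + \frac{29448}{45097} = \frac{2 \left(-1\right) \left(-9\right)}{-46361} + \frac{29448}{45097} = \left(-2\right) \left(-9\right) \left(- \frac{1}{46361}\right) + 29448 \cdot \frac{1}{45097} = 18 \left(- \frac{1}{46361}\right) + \frac{29448}{45097} = - \frac{18}{46361} + \frac{29448}{45097} = \frac{1364426982}{2090742017}$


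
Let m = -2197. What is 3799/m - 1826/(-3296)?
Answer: -4254891/3620656 ≈ -1.1752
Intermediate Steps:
3799/m - 1826/(-3296) = 3799/(-2197) - 1826/(-3296) = 3799*(-1/2197) - 1826*(-1/3296) = -3799/2197 + 913/1648 = -4254891/3620656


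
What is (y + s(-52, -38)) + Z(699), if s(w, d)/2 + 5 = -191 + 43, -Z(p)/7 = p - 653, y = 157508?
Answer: 156880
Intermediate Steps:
Z(p) = 4571 - 7*p (Z(p) = -7*(p - 653) = -7*(-653 + p) = 4571 - 7*p)
s(w, d) = -306 (s(w, d) = -10 + 2*(-191 + 43) = -10 + 2*(-148) = -10 - 296 = -306)
(y + s(-52, -38)) + Z(699) = (157508 - 306) + (4571 - 7*699) = 157202 + (4571 - 4893) = 157202 - 322 = 156880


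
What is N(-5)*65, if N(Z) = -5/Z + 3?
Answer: 260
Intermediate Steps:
N(Z) = 3 - 5/Z
N(-5)*65 = (3 - 5/(-5))*65 = (3 - 5*(-1/5))*65 = (3 + 1)*65 = 4*65 = 260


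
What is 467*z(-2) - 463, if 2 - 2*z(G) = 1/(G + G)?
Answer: 499/8 ≈ 62.375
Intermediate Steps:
z(G) = 1 - 1/(4*G) (z(G) = 1 - 1/(2*(G + G)) = 1 - 1/(2*G)/2 = 1 - 1/(4*G))
467*z(-2) - 463 = 467*((-¼ - 2)/(-2)) - 463 = 467*(-½*(-9/4)) - 463 = 467*(9/8) - 463 = 4203/8 - 463 = 499/8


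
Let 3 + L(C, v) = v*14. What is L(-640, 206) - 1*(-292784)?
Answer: 295665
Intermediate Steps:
L(C, v) = -3 + 14*v (L(C, v) = -3 + v*14 = -3 + 14*v)
L(-640, 206) - 1*(-292784) = (-3 + 14*206) - 1*(-292784) = (-3 + 2884) + 292784 = 2881 + 292784 = 295665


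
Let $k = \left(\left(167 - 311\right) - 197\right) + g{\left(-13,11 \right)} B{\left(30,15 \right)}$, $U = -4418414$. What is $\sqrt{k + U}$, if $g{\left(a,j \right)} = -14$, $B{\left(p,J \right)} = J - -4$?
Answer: $i \sqrt{4419021} \approx 2102.1 i$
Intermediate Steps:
$B{\left(p,J \right)} = 4 + J$ ($B{\left(p,J \right)} = J + 4 = 4 + J$)
$k = -607$ ($k = \left(\left(167 - 311\right) - 197\right) - 14 \left(4 + 15\right) = \left(-144 - 197\right) - 266 = -341 - 266 = -607$)
$\sqrt{k + U} = \sqrt{-607 - 4418414} = \sqrt{-4419021} = i \sqrt{4419021}$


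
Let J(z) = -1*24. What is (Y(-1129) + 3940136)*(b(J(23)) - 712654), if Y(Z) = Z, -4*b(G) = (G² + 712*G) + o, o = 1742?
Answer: -5585208622461/2 ≈ -2.7926e+12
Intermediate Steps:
J(z) = -24
b(G) = -871/2 - 178*G - G²/4 (b(G) = -((G² + 712*G) + 1742)/4 = -(1742 + G² + 712*G)/4 = -871/2 - 178*G - G²/4)
(Y(-1129) + 3940136)*(b(J(23)) - 712654) = (-1129 + 3940136)*((-871/2 - 178*(-24) - ¼*(-24)²) - 712654) = 3939007*((-871/2 + 4272 - ¼*576) - 712654) = 3939007*((-871/2 + 4272 - 144) - 712654) = 3939007*(7385/2 - 712654) = 3939007*(-1417923/2) = -5585208622461/2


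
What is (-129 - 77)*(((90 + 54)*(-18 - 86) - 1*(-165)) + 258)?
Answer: 2997918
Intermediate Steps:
(-129 - 77)*(((90 + 54)*(-18 - 86) - 1*(-165)) + 258) = -206*((144*(-104) + 165) + 258) = -206*((-14976 + 165) + 258) = -206*(-14811 + 258) = -206*(-14553) = 2997918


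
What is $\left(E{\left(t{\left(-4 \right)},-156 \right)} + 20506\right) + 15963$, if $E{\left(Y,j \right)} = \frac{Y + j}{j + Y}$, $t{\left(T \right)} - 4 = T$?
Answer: $36470$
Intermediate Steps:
$t{\left(T \right)} = 4 + T$
$E{\left(Y,j \right)} = 1$ ($E{\left(Y,j \right)} = \frac{Y + j}{Y + j} = 1$)
$\left(E{\left(t{\left(-4 \right)},-156 \right)} + 20506\right) + 15963 = \left(1 + 20506\right) + 15963 = 20507 + 15963 = 36470$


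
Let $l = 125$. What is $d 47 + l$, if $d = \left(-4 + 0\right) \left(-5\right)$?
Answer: $1065$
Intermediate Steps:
$d = 20$ ($d = \left(-4\right) \left(-5\right) = 20$)
$d 47 + l = 20 \cdot 47 + 125 = 940 + 125 = 1065$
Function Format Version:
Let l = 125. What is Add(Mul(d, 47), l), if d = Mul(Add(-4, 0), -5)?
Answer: 1065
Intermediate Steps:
d = 20 (d = Mul(-4, -5) = 20)
Add(Mul(d, 47), l) = Add(Mul(20, 47), 125) = Add(940, 125) = 1065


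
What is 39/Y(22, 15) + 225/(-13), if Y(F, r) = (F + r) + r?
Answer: -861/52 ≈ -16.558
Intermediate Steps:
Y(F, r) = F + 2*r
39/Y(22, 15) + 225/(-13) = 39/(22 + 2*15) + 225/(-13) = 39/(22 + 30) + 225*(-1/13) = 39/52 - 225/13 = 39*(1/52) - 225/13 = ¾ - 225/13 = -861/52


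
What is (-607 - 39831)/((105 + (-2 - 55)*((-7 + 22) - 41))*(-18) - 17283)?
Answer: 40438/45849 ≈ 0.88198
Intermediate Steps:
(-607 - 39831)/((105 + (-2 - 55)*((-7 + 22) - 41))*(-18) - 17283) = -40438/((105 - 57*(15 - 41))*(-18) - 17283) = -40438/((105 - 57*(-26))*(-18) - 17283) = -40438/((105 + 1482)*(-18) - 17283) = -40438/(1587*(-18) - 17283) = -40438/(-28566 - 17283) = -40438/(-45849) = -40438*(-1/45849) = 40438/45849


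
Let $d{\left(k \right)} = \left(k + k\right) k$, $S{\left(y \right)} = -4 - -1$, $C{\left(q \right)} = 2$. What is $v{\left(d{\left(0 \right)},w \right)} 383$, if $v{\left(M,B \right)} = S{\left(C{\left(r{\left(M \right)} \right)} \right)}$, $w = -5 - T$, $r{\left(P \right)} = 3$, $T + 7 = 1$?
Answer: $-1149$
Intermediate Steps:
$T = -6$ ($T = -7 + 1 = -6$)
$S{\left(y \right)} = -3$ ($S{\left(y \right)} = -4 + 1 = -3$)
$d{\left(k \right)} = 2 k^{2}$ ($d{\left(k \right)} = 2 k k = 2 k^{2}$)
$w = 1$ ($w = -5 - -6 = -5 + 6 = 1$)
$v{\left(M,B \right)} = -3$
$v{\left(d{\left(0 \right)},w \right)} 383 = \left(-3\right) 383 = -1149$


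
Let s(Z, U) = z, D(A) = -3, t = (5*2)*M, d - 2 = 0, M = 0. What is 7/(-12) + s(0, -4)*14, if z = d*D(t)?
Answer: -1015/12 ≈ -84.583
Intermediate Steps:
d = 2 (d = 2 + 0 = 2)
t = 0 (t = (5*2)*0 = 10*0 = 0)
z = -6 (z = 2*(-3) = -6)
s(Z, U) = -6
7/(-12) + s(0, -4)*14 = 7/(-12) - 6*14 = 7*(-1/12) - 84 = -7/12 - 84 = -1015/12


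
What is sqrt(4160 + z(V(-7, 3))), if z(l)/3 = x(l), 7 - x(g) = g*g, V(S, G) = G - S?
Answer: sqrt(3881) ≈ 62.298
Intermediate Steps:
x(g) = 7 - g**2 (x(g) = 7 - g*g = 7 - g**2)
z(l) = 21 - 3*l**2 (z(l) = 3*(7 - l**2) = 21 - 3*l**2)
sqrt(4160 + z(V(-7, 3))) = sqrt(4160 + (21 - 3*(3 - 1*(-7))**2)) = sqrt(4160 + (21 - 3*(3 + 7)**2)) = sqrt(4160 + (21 - 3*10**2)) = sqrt(4160 + (21 - 3*100)) = sqrt(4160 + (21 - 300)) = sqrt(4160 - 279) = sqrt(3881)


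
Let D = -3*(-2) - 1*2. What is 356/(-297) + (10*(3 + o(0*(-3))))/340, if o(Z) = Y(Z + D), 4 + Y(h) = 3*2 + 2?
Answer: -10025/10098 ≈ -0.99277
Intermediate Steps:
D = 4 (D = 6 - 2 = 4)
Y(h) = 4 (Y(h) = -4 + (3*2 + 2) = -4 + (6 + 2) = -4 + 8 = 4)
o(Z) = 4
356/(-297) + (10*(3 + o(0*(-3))))/340 = 356/(-297) + (10*(3 + 4))/340 = 356*(-1/297) + (10*7)*(1/340) = -356/297 + 70*(1/340) = -356/297 + 7/34 = -10025/10098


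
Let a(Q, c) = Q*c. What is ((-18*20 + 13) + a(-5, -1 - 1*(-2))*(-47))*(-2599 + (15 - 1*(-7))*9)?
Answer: 268912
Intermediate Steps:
((-18*20 + 13) + a(-5, -1 - 1*(-2))*(-47))*(-2599 + (15 - 1*(-7))*9) = ((-18*20 + 13) - 5*(-1 - 1*(-2))*(-47))*(-2599 + (15 - 1*(-7))*9) = ((-360 + 13) - 5*(-1 + 2)*(-47))*(-2599 + (15 + 7)*9) = (-347 - 5*1*(-47))*(-2599 + 22*9) = (-347 - 5*(-47))*(-2599 + 198) = (-347 + 235)*(-2401) = -112*(-2401) = 268912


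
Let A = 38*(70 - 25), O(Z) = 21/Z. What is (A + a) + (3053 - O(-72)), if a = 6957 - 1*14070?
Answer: -56393/24 ≈ -2349.7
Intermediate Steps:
A = 1710 (A = 38*45 = 1710)
a = -7113 (a = 6957 - 14070 = -7113)
(A + a) + (3053 - O(-72)) = (1710 - 7113) + (3053 - 21/(-72)) = -5403 + (3053 - 21*(-1)/72) = -5403 + (3053 - 1*(-7/24)) = -5403 + (3053 + 7/24) = -5403 + 73279/24 = -56393/24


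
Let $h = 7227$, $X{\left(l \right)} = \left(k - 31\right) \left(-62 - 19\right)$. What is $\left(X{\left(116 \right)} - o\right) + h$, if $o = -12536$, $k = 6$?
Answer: $21788$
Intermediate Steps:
$X{\left(l \right)} = 2025$ ($X{\left(l \right)} = \left(6 - 31\right) \left(-62 - 19\right) = \left(-25\right) \left(-81\right) = 2025$)
$\left(X{\left(116 \right)} - o\right) + h = \left(2025 - -12536\right) + 7227 = \left(2025 + 12536\right) + 7227 = 14561 + 7227 = 21788$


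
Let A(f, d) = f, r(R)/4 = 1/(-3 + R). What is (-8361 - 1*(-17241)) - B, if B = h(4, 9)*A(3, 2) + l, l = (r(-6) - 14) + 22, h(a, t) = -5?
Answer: 79987/9 ≈ 8887.4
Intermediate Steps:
r(R) = 4/(-3 + R)
l = 68/9 (l = (4/(-3 - 6) - 14) + 22 = (4/(-9) - 14) + 22 = (4*(-⅑) - 14) + 22 = (-4/9 - 14) + 22 = -130/9 + 22 = 68/9 ≈ 7.5556)
B = -67/9 (B = -5*3 + 68/9 = -15 + 68/9 = -67/9 ≈ -7.4444)
(-8361 - 1*(-17241)) - B = (-8361 - 1*(-17241)) - 1*(-67/9) = (-8361 + 17241) + 67/9 = 8880 + 67/9 = 79987/9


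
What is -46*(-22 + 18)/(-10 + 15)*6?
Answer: 1104/5 ≈ 220.80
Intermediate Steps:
-46*(-22 + 18)/(-10 + 15)*6 = -(-184)/5*6 = -46*(-⅘)*6 = (184/5)*6 = 1104/5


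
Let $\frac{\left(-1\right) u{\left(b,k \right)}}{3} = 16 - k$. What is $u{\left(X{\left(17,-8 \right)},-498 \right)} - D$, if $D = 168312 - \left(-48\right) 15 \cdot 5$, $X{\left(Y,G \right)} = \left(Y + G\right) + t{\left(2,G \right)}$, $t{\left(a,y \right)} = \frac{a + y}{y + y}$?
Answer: $-173454$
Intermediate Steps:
$t{\left(a,y \right)} = \frac{a + y}{2 y}$
$X{\left(Y,G \right)} = G + Y + \frac{2 + G}{2 G}$ ($X{\left(Y,G \right)} = \left(Y + G\right) + \frac{2 + G}{2 G} = \left(G + Y\right) + \frac{2 + G}{2 G} = G + Y + \frac{2 + G}{2 G}$)
$D = 171912$ ($D = 168312 - \left(-720\right) 5 = 168312 - -3600 = 168312 + 3600 = 171912$)
$u{\left(b,k \right)} = -48 + 3 k$ ($u{\left(b,k \right)} = - 3 \left(16 - k\right) = -48 + 3 k$)
$u{\left(X{\left(17,-8 \right)},-498 \right)} - D = \left(-48 + 3 \left(-498\right)\right) - 171912 = \left(-48 - 1494\right) - 171912 = -1542 - 171912 = -173454$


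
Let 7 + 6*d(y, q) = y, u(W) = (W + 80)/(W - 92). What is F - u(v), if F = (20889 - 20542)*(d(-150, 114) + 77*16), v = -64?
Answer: 10879031/26 ≈ 4.1842e+5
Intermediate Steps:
u(W) = (80 + W)/(-92 + W)
d(y, q) = -7/6 + y/6
F = 2510545/6 (F = (20889 - 20542)*((-7/6 + (⅙)*(-150)) + 77*16) = 347*((-7/6 - 25) + 1232) = 347*(-157/6 + 1232) = 347*(7235/6) = 2510545/6 ≈ 4.1842e+5)
F - u(v) = 2510545/6 - (80 - 64)/(-92 - 64) = 2510545/6 - 16/(-156) = 2510545/6 - (-1)*16/156 = 2510545/6 - 1*(-4/39) = 2510545/6 + 4/39 = 10879031/26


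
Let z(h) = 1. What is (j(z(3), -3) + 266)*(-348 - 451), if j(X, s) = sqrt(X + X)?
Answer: -212534 - 799*sqrt(2) ≈ -2.1366e+5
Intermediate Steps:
j(X, s) = sqrt(2)*sqrt(X) (j(X, s) = sqrt(2*X) = sqrt(2)*sqrt(X))
(j(z(3), -3) + 266)*(-348 - 451) = (sqrt(2)*sqrt(1) + 266)*(-348 - 451) = (sqrt(2)*1 + 266)*(-799) = (sqrt(2) + 266)*(-799) = (266 + sqrt(2))*(-799) = -212534 - 799*sqrt(2)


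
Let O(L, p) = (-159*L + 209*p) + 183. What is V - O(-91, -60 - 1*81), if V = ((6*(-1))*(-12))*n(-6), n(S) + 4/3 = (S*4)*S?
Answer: 25089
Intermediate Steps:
O(L, p) = 183 - 159*L + 209*p
n(S) = -4/3 + 4*S² (n(S) = -4/3 + (S*4)*S = -4/3 + (4*S)*S = -4/3 + 4*S²)
V = 10272 (V = ((6*(-1))*(-12))*(-4/3 + 4*(-6)²) = (-6*(-12))*(-4/3 + 4*36) = 72*(-4/3 + 144) = 72*(428/3) = 10272)
V - O(-91, -60 - 1*81) = 10272 - (183 - 159*(-91) + 209*(-60 - 1*81)) = 10272 - (183 + 14469 + 209*(-60 - 81)) = 10272 - (183 + 14469 + 209*(-141)) = 10272 - (183 + 14469 - 29469) = 10272 - 1*(-14817) = 10272 + 14817 = 25089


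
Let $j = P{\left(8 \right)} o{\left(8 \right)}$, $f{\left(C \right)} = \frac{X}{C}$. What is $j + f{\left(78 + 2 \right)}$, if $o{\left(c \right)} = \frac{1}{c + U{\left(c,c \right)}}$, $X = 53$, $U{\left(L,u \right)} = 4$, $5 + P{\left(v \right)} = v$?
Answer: $\frac{73}{80} \approx 0.9125$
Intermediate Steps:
$P{\left(v \right)} = -5 + v$
$o{\left(c \right)} = \frac{1}{4 + c}$ ($o{\left(c \right)} = \frac{1}{c + 4} = \frac{1}{4 + c}$)
$f{\left(C \right)} = \frac{53}{C}$
$j = \frac{1}{4}$ ($j = \frac{-5 + 8}{4 + 8} = \frac{3}{12} = 3 \cdot \frac{1}{12} = \frac{1}{4} \approx 0.25$)
$j + f{\left(78 + 2 \right)} = \frac{1}{4} + \frac{53}{78 + 2} = \frac{1}{4} + \frac{53}{80} = \frac{73}{80}$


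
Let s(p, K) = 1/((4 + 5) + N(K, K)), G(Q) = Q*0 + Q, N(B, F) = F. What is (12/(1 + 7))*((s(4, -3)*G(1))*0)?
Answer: 0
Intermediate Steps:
G(Q) = Q (G(Q) = 0 + Q = Q)
s(p, K) = 1/(9 + K) (s(p, K) = 1/((4 + 5) + K) = 1/(9 + K))
(12/(1 + 7))*((s(4, -3)*G(1))*0) = (12/(1 + 7))*((1/(9 - 3))*0) = (12/8)*((1/6)*0) = ((1/8)*12)*(((1/6)*1)*0) = 3*((1/6)*0)/2 = (3/2)*0 = 0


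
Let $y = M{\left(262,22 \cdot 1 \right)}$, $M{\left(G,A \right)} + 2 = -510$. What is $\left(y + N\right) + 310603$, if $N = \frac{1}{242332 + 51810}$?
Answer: $\frac{91210786923}{294142} \approx 3.1009 \cdot 10^{5}$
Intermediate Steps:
$M{\left(G,A \right)} = -512$ ($M{\left(G,A \right)} = -2 - 510 = -512$)
$y = -512$
$N = \frac{1}{294142} \approx 3.3997 \cdot 10^{-6}$
$\left(y + N\right) + 310603 = \left(-512 + \frac{1}{294142}\right) + 310603 = - \frac{150600703}{294142} + 310603 = \frac{91210786923}{294142}$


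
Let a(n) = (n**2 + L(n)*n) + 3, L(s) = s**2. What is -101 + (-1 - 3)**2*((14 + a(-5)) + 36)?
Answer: -853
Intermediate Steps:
a(n) = 3 + n**2 + n**3 (a(n) = (n**2 + n**2*n) + 3 = (n**2 + n**3) + 3 = 3 + n**2 + n**3)
-101 + (-1 - 3)**2*((14 + a(-5)) + 36) = -101 + (-1 - 3)**2*((14 + (3 + (-5)**2 + (-5)**3)) + 36) = -101 + (-4)**2*((14 + (3 + 25 - 125)) + 36) = -101 + 16*((14 - 97) + 36) = -101 + 16*(-83 + 36) = -101 + 16*(-47) = -101 - 752 = -853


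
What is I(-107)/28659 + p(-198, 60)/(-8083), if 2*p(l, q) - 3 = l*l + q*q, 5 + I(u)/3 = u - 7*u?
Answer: -398637529/154433798 ≈ -2.5813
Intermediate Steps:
I(u) = -15 - 18*u (I(u) = -15 + 3*(u - 7*u) = -15 + 3*(-6*u) = -15 - 18*u)
p(l, q) = 3/2 + l**2/2 + q**2/2 (p(l, q) = 3/2 + (l*l + q*q)/2 = 3/2 + (l**2 + q**2)/2 = 3/2 + (l**2/2 + q**2/2) = 3/2 + l**2/2 + q**2/2)
I(-107)/28659 + p(-198, 60)/(-8083) = (-15 - 18*(-107))/28659 + (3/2 + (1/2)*(-198)**2 + (1/2)*60**2)/(-8083) = (-15 + 1926)*(1/28659) + (3/2 + (1/2)*39204 + (1/2)*3600)*(-1/8083) = 1911*(1/28659) + (3/2 + 19602 + 1800)*(-1/8083) = 637/9553 + (42807/2)*(-1/8083) = 637/9553 - 42807/16166 = -398637529/154433798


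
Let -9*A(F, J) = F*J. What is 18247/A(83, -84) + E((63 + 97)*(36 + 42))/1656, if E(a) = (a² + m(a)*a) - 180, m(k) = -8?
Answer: 15075922259/160356 ≈ 94015.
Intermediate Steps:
A(F, J) = -F*J/9
E(a) = -180 + a² - 8*a (E(a) = (a² - 8*a) - 180 = -180 + a² - 8*a)
18247/A(83, -84) + E((63 + 97)*(36 + 42))/1656 = 18247/((-⅑*83*(-84))) + (-180 + ((63 + 97)*(36 + 42))² - 8*(63 + 97)*(36 + 42))/1656 = 18247/(2324/3) + (-180 + (160*78)² - 1280*78)*(1/1656) = 18247*(3/2324) + (-180 + 12480² - 8*12480)*(1/1656) = 54741/2324 + (-180 + 155750400 - 99840)*(1/1656) = 54741/2324 + 155650380*(1/1656) = 54741/2324 + 12970865/138 = 15075922259/160356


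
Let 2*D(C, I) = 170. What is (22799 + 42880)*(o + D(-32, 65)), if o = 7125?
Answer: 473545590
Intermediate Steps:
D(C, I) = 85 (D(C, I) = (½)*170 = 85)
(22799 + 42880)*(o + D(-32, 65)) = (22799 + 42880)*(7125 + 85) = 65679*7210 = 473545590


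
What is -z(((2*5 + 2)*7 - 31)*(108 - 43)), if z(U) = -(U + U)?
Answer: 6890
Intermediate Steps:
z(U) = -2*U
-z(((2*5 + 2)*7 - 31)*(108 - 43)) = -(-2)*((2*5 + 2)*7 - 31)*(108 - 43) = -(-2)*((10 + 2)*7 - 31)*65 = -(-2)*(12*7 - 31)*65 = -(-2)*(84 - 31)*65 = -(-2)*53*65 = -(-2)*3445 = -1*(-6890) = 6890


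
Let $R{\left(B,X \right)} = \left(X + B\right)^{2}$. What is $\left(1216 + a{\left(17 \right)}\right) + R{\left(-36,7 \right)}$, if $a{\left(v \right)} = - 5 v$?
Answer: $1972$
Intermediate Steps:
$R{\left(B,X \right)} = \left(B + X\right)^{2}$
$\left(1216 + a{\left(17 \right)}\right) + R{\left(-36,7 \right)} = \left(1216 - 85\right) + \left(-36 + 7\right)^{2} = \left(1216 - 85\right) + \left(-29\right)^{2} = 1131 + 841 = 1972$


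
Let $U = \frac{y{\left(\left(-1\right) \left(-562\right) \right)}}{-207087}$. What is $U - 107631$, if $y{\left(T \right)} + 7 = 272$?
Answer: $- \frac{22288981162}{207087} \approx -1.0763 \cdot 10^{5}$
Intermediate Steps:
$y{\left(T \right)} = 265$ ($y{\left(T \right)} = -7 + 272 = 265$)
$U = - \frac{265}{207087}$ ($U = \frac{265}{-207087} = 265 \left(- \frac{1}{207087}\right) = - \frac{265}{207087} \approx -0.0012797$)
$U - 107631 = - \frac{265}{207087} - 107631 = - \frac{22288981162}{207087}$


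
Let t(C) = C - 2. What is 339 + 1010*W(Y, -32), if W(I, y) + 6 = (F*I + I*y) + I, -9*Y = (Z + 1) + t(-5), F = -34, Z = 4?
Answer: -182789/9 ≈ -20310.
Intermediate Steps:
t(C) = -2 + C
Y = 2/9 (Y = -((4 + 1) + (-2 - 5))/9 = -(5 - 7)/9 = -1/9*(-2) = 2/9 ≈ 0.22222)
W(I, y) = -6 - 33*I + I*y (W(I, y) = -6 + ((-34*I + I*y) + I) = -6 + (-33*I + I*y) = -6 - 33*I + I*y)
339 + 1010*W(Y, -32) = 339 + 1010*(-6 - 33*2/9 + (2/9)*(-32)) = 339 + 1010*(-6 - 22/3 - 64/9) = 339 + 1010*(-184/9) = 339 - 185840/9 = -182789/9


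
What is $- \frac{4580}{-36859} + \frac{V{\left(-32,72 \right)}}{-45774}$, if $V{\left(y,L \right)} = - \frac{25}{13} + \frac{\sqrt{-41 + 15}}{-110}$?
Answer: $\frac{2726305435}{21933390258} + \frac{i \sqrt{26}}{5035140} \approx 0.1243 + 1.0127 \cdot 10^{-6} i$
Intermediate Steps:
$V{\left(y,L \right)} = - \frac{25}{13} - \frac{i \sqrt{26}}{110}$ ($V{\left(y,L \right)} = \left(-25\right) \frac{1}{13} + \sqrt{-26} \left(- \frac{1}{110}\right) = - \frac{25}{13} + i \sqrt{26} \left(- \frac{1}{110}\right) = - \frac{25}{13} - \frac{i \sqrt{26}}{110}$)
$- \frac{4580}{-36859} + \frac{V{\left(-32,72 \right)}}{-45774} = - \frac{4580}{-36859} + \frac{- \frac{25}{13} - \frac{i \sqrt{26}}{110}}{-45774} = \left(-4580\right) \left(- \frac{1}{36859}\right) + \left(- \frac{25}{13} - \frac{i \sqrt{26}}{110}\right) \left(- \frac{1}{45774}\right) = \frac{4580}{36859} + \left(\frac{25}{595062} + \frac{i \sqrt{26}}{5035140}\right) = \frac{2726305435}{21933390258} + \frac{i \sqrt{26}}{5035140}$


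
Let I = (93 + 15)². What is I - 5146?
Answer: 6518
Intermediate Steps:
I = 11664 (I = 108² = 11664)
I - 5146 = 11664 - 5146 = 6518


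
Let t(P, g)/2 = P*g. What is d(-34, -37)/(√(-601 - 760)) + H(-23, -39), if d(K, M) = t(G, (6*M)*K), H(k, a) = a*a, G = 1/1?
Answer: 1521 - 15096*I*√1361/1361 ≈ 1521.0 - 409.2*I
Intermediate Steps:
G = 1
H(k, a) = a²
t(P, g) = 2*P*g (t(P, g) = 2*(P*g) = 2*P*g)
d(K, M) = 12*K*M (d(K, M) = 2*1*((6*M)*K) = 2*1*(6*K*M) = 12*K*M)
d(-34, -37)/(√(-601 - 760)) + H(-23, -39) = (12*(-34)*(-37))/(√(-601 - 760)) + (-39)² = 15096/√(-1361) + 1521 = 15096/(I*√1361) + 1521 = -I*√1361/1361*15096 + 1521 = -15096*I*√1361/1361 + 1521 = 1521 - 15096*I*√1361/1361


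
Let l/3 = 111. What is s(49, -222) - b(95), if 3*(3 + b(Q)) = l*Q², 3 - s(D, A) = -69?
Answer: -1001700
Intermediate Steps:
l = 333 (l = 3*111 = 333)
s(D, A) = 72 (s(D, A) = 3 - 1*(-69) = 3 + 69 = 72)
b(Q) = -3 + 111*Q² (b(Q) = -3 + (333*Q²)/3 = -3 + 111*Q²)
s(49, -222) - b(95) = 72 - (-3 + 111*95²) = 72 - (-3 + 111*9025) = 72 - (-3 + 1001775) = 72 - 1*1001772 = 72 - 1001772 = -1001700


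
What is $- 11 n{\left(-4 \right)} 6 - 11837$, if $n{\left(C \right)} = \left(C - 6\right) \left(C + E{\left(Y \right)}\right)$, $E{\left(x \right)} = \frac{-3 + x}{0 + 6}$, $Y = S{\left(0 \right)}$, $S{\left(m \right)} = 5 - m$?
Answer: $-14257$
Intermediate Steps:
$Y = 5$ ($Y = 5 - 0 = 5 + 0 = 5$)
$E{\left(x \right)} = - \frac{1}{2} + \frac{x}{6}$ ($E{\left(x \right)} = \frac{-3 + x}{6} = \left(-3 + x\right) \frac{1}{6} = - \frac{1}{2} + \frac{x}{6}$)
$n{\left(C \right)} = \left(-6 + C\right) \left(\frac{1}{3} + C\right)$ ($n{\left(C \right)} = \left(C - 6\right) \left(C + \left(- \frac{1}{2} + \frac{1}{6} \cdot 5\right)\right) = \left(-6 + C\right) \left(C + \left(- \frac{1}{2} + \frac{5}{6}\right)\right) = \left(-6 + C\right) \left(C + \frac{1}{3}\right) = \left(-6 + C\right) \left(\frac{1}{3} + C\right)$)
$- 11 n{\left(-4 \right)} 6 - 11837 = - 11 \left(-2 + \left(-4\right)^{2} - - \frac{68}{3}\right) 6 - 11837 = - 11 \left(-2 + 16 + \frac{68}{3}\right) 6 - 11837 = \left(-11\right) \frac{110}{3} \cdot 6 - 11837 = \left(- \frac{1210}{3}\right) 6 - 11837 = -2420 - 11837 = -14257$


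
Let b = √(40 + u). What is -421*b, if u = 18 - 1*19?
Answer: -421*√39 ≈ -2629.1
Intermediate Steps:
u = -1 (u = 18 - 19 = -1)
b = √39 (b = √(40 - 1) = √39 ≈ 6.2450)
-421*b = -421*√39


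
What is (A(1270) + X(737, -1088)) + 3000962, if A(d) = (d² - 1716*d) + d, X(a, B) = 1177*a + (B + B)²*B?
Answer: -5148350627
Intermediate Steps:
X(a, B) = 4*B³ + 1177*a (X(a, B) = 1177*a + (2*B)²*B = 1177*a + (4*B²)*B = 1177*a + 4*B³ = 4*B³ + 1177*a)
A(d) = d² - 1715*d
(A(1270) + X(737, -1088)) + 3000962 = (1270*(-1715 + 1270) + (4*(-1088)³ + 1177*737)) + 3000962 = (1270*(-445) + (4*(-1287913472) + 867449)) + 3000962 = (-565150 + (-5151653888 + 867449)) + 3000962 = (-565150 - 5150786439) + 3000962 = -5151351589 + 3000962 = -5148350627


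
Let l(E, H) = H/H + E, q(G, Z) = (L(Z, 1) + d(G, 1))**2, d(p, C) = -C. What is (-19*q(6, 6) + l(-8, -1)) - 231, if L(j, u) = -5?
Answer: -922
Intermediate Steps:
q(G, Z) = 36 (q(G, Z) = (-5 - 1*1)**2 = (-5 - 1)**2 = (-6)**2 = 36)
l(E, H) = 1 + E
(-19*q(6, 6) + l(-8, -1)) - 231 = (-19*36 + (1 - 8)) - 231 = (-684 - 7) - 231 = -691 - 231 = -922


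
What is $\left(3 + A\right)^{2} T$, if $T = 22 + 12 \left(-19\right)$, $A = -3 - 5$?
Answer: $-5150$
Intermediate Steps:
$A = -8$
$T = -206$ ($T = 22 - 228 = -206$)
$\left(3 + A\right)^{2} T = \left(3 - 8\right)^{2} \left(-206\right) = \left(-5\right)^{2} \left(-206\right) = 25 \left(-206\right) = -5150$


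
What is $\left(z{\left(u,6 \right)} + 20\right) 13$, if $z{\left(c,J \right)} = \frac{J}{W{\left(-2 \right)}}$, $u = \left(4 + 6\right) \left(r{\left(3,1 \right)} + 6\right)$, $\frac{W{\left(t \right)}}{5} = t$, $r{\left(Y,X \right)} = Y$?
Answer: $\frac{1261}{5} \approx 252.2$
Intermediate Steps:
$W{\left(t \right)} = 5 t$
$u = 90$ ($u = \left(4 + 6\right) \left(3 + 6\right) = 10 \cdot 9 = 90$)
$z{\left(c,J \right)} = - \frac{J}{10}$ ($z{\left(c,J \right)} = \frac{J}{5 \left(-2\right)} = \frac{J}{-10} = J \left(- \frac{1}{10}\right) = - \frac{J}{10}$)
$\left(z{\left(u,6 \right)} + 20\right) 13 = \left(\left(- \frac{1}{10}\right) 6 + 20\right) 13 = \left(- \frac{3}{5} + 20\right) 13 = \frac{97}{5} \cdot 13 = \frac{1261}{5}$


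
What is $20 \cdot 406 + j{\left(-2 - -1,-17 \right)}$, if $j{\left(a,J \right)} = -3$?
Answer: $8117$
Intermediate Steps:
$20 \cdot 406 + j{\left(-2 - -1,-17 \right)} = 20 \cdot 406 - 3 = 8120 - 3 = 8117$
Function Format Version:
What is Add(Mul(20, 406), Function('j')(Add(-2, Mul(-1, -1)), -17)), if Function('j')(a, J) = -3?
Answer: 8117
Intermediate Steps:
Add(Mul(20, 406), Function('j')(Add(-2, Mul(-1, -1)), -17)) = Add(Mul(20, 406), -3) = Add(8120, -3) = 8117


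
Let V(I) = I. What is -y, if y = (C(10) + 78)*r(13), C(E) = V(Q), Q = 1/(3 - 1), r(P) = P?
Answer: -2041/2 ≈ -1020.5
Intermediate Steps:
Q = ½ (Q = 1/2 = ½ ≈ 0.50000)
C(E) = ½
y = 2041/2 (y = (½ + 78)*13 = (157/2)*13 = 2041/2 ≈ 1020.5)
-y = -1*2041/2 = -2041/2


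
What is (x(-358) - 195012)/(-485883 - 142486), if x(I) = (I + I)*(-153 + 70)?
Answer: 135584/628369 ≈ 0.21577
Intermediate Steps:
x(I) = -166*I (x(I) = (2*I)*(-83) = -166*I)
(x(-358) - 195012)/(-485883 - 142486) = (-166*(-358) - 195012)/(-485883 - 142486) = (59428 - 195012)/(-628369) = -135584*(-1/628369) = 135584/628369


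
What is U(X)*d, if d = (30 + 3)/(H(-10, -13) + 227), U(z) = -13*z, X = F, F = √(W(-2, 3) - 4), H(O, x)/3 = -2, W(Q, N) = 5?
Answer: -33/17 ≈ -1.9412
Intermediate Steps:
H(O, x) = -6 (H(O, x) = 3*(-2) = -6)
F = 1 (F = √(5 - 4) = √1 = 1)
X = 1
d = 33/221 (d = (30 + 3)/(-6 + 227) = 33/221 ≈ 0.14932)
U(X)*d = -13*1*(33/221) = -13*33/221 = -33/17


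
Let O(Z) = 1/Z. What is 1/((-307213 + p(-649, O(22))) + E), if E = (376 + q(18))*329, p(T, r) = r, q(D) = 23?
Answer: -22/3870723 ≈ -5.6837e-6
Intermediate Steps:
E = 131271 (E = (376 + 23)*329 = 399*329 = 131271)
1/((-307213 + p(-649, O(22))) + E) = 1/((-307213 + 1/22) + 131271) = 1/(-6758685/22 + 131271) = 1/(-3870723/22) = -22/3870723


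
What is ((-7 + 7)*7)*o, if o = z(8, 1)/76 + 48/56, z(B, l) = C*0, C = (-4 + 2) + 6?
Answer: 0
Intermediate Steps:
C = 4 (C = -2 + 6 = 4)
z(B, l) = 0 (z(B, l) = 4*0 = 0)
o = 6/7 (o = 0/76 + 48/56 = 0*(1/76) + 48*(1/56) = 0 + 6/7 = 6/7 ≈ 0.85714)
((-7 + 7)*7)*o = ((-7 + 7)*7)*(6/7) = (0*7)*(6/7) = 0*(6/7) = 0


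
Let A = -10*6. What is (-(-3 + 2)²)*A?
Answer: 60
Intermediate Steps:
A = -60
(-(-3 + 2)²)*A = -(-3 + 2)²*(-60) = -1*(-1)²*(-60) = -1*1*(-60) = -1*(-60) = 60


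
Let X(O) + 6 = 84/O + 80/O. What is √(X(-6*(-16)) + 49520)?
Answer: √7130262/12 ≈ 222.52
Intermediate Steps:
X(O) = -6 + 164/O (X(O) = -6 + (84/O + 80/O) = -6 + 164/O)
√(X(-6*(-16)) + 49520) = √((-6 + 164/((-6*(-16)))) + 49520) = √((-6 + 164/96) + 49520) = √((-6 + 164*(1/96)) + 49520) = √((-6 + 41/24) + 49520) = √(-103/24 + 49520) = √(1188377/24) = √7130262/12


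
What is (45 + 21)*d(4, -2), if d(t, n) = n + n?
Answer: -264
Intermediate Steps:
d(t, n) = 2*n
(45 + 21)*d(4, -2) = (45 + 21)*(2*(-2)) = 66*(-4) = -264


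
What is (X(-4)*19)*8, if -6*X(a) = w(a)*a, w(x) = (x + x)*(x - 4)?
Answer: 19456/3 ≈ 6485.3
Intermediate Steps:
w(x) = 2*x*(-4 + x) (w(x) = (2*x)*(-4 + x) = 2*x*(-4 + x))
X(a) = -a²*(-4 + a)/3 (X(a) = -2*a*(-4 + a)*a/6 = -a²*(-4 + a)/3)
(X(-4)*19)*8 = (((⅓)*(-4)²*(4 - 1*(-4)))*19)*8 = (((⅓)*16*(4 + 4))*19)*8 = (((⅓)*16*8)*19)*8 = ((128/3)*19)*8 = (2432/3)*8 = 19456/3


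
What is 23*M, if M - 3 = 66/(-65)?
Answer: 2967/65 ≈ 45.646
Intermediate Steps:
M = 129/65 (M = 3 + 66/(-65) = 3 + 66*(-1/65) = 3 - 66/65 = 129/65 ≈ 1.9846)
23*M = 23*(129/65) = 2967/65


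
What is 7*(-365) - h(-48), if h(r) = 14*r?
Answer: -1883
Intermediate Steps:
7*(-365) - h(-48) = 7*(-365) - 14*(-48) = -2555 - 1*(-672) = -2555 + 672 = -1883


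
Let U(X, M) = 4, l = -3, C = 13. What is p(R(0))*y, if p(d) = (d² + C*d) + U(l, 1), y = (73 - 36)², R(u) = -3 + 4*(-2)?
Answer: -24642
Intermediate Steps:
R(u) = -11 (R(u) = -3 - 8 = -11)
y = 1369 (y = 37² = 1369)
p(d) = 4 + d² + 13*d (p(d) = (d² + 13*d) + 4 = 4 + d² + 13*d)
p(R(0))*y = (4 + (-11)² + 13*(-11))*1369 = (4 + 121 - 143)*1369 = -18*1369 = -24642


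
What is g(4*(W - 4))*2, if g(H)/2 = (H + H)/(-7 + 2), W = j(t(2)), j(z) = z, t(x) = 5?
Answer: -32/5 ≈ -6.4000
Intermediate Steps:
W = 5
g(H) = -4*H/5 (g(H) = 2*((H + H)/(-7 + 2)) = 2*((2*H)/(-5)) = 2*((2*H)*(-⅕)) = 2*(-2*H/5) = -4*H/5)
g(4*(W - 4))*2 = -16*(5 - 4)/5*2 = -16/5*2 = -32/5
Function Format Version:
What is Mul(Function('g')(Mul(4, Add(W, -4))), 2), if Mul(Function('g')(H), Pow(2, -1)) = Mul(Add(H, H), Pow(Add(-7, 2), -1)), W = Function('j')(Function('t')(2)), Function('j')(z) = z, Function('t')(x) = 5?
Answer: Rational(-32, 5) ≈ -6.4000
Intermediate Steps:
W = 5
Function('g')(H) = Mul(Rational(-4, 5), H) (Function('g')(H) = Mul(2, Mul(Add(H, H), Pow(Add(-7, 2), -1))) = Mul(2, Mul(Mul(2, H), Pow(-5, -1))) = Mul(2, Mul(Mul(2, H), Rational(-1, 5))) = Mul(2, Mul(Rational(-2, 5), H)) = Mul(Rational(-4, 5), H))
Mul(Function('g')(Mul(4, Add(W, -4))), 2) = Mul(Mul(Rational(-4, 5), Mul(4, Add(5, -4))), 2) = Mul(Mul(Rational(-4, 5), Mul(4, 1)), 2) = Mul(Mul(Rational(-4, 5), 4), 2) = Mul(Rational(-16, 5), 2) = Rational(-32, 5)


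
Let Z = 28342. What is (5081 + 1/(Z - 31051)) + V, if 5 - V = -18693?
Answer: 64417310/2709 ≈ 23779.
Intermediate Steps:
V = 18698 (V = 5 - 1*(-18693) = 5 + 18693 = 18698)
(5081 + 1/(Z - 31051)) + V = (5081 + 1/(28342 - 31051)) + 18698 = (5081 + 1/(-2709)) + 18698 = (5081 - 1/2709) + 18698 = 13764428/2709 + 18698 = 64417310/2709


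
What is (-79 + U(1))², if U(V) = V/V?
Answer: 6084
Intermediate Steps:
U(V) = 1
(-79 + U(1))² = (-79 + 1)² = (-78)² = 6084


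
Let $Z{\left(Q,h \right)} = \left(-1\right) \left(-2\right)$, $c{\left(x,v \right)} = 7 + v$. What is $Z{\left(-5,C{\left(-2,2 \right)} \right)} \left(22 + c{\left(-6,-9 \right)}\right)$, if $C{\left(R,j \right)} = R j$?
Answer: $40$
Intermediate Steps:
$Z{\left(Q,h \right)} = 2$
$Z{\left(-5,C{\left(-2,2 \right)} \right)} \left(22 + c{\left(-6,-9 \right)}\right) = 2 \left(22 + \left(7 - 9\right)\right) = 2 \left(22 - 2\right) = 2 \cdot 20 = 40$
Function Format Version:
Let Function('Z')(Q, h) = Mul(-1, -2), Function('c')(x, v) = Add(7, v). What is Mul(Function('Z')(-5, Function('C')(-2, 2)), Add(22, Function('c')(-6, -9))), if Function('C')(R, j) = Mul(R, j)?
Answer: 40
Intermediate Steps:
Function('Z')(Q, h) = 2
Mul(Function('Z')(-5, Function('C')(-2, 2)), Add(22, Function('c')(-6, -9))) = Mul(2, Add(22, Add(7, -9))) = Mul(2, Add(22, -2)) = Mul(2, 20) = 40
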